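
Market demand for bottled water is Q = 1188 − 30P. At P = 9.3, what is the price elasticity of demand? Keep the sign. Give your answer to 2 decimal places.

At P = 9.3, Q = 909.
dQ/dP = −30.
ε = (dQ/dP)(P/Q) = (-30)(9.3/909).

-0.31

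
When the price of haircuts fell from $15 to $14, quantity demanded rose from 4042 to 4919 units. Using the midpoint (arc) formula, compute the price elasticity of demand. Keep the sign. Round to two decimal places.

-2.84

ΔQ = 4919 − 4042 = 877; ΔP = 14 − 15 = -1.
Midpoints: P̄ = 14.50, Q̄ = 4480.5.
ε = (ΔQ/ΔP)(P̄/Q̄) = (877/-1)(14.50/4480.5).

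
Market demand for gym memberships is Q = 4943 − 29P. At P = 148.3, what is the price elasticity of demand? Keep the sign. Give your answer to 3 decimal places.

-6.696

At P = 148.3, Q = 642.300.
dQ/dP = −29.
ε = (dQ/dP)(P/Q) = (-29)(148.3/642.300).
|ε| > 1, so demand is elastic at this price.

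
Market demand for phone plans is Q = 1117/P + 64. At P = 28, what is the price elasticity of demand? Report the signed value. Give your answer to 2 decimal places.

-0.38

At P = 28, Q = 103.893.
dQ/dP = −1117/P² = -1.425.
ε = (dQ/dP)(P/Q) = (-1.425)(28/103.893).
|ε| < 1, so demand is inelastic at this price.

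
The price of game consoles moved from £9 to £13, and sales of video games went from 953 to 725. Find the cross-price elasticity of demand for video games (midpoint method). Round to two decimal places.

ΔQ_x = 725 − 953 = -228; ΔP_y = 13 − 9 = 4.
Midpoints: P̄_y = 11.00, Q̄_x = 839.0.
ε_xy = (ΔQ_x/ΔP_y)(P̄_y/Q̄_x) = (-228/4)(11.00/839.0).
ε_xy < 0, so the goods are complements.

-0.75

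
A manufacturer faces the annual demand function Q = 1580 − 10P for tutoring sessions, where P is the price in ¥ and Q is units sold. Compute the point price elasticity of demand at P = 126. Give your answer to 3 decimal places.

-3.938

At P = 126, Q = 320.
dQ/dP = −10.
ε = (dQ/dP)(P/Q) = (-10)(126/320).
|ε| > 1, so demand is elastic at this price.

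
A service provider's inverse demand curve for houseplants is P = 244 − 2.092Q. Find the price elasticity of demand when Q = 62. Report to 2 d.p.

At Q = 62, P = 244 − 2.092(62) = 114.30.
dP/dQ = −2.092, so dQ/dP = 1/(−2.092) = -0.478.
ε = (dQ/dP)(P/Q) = (-0.478)(114.30/62).

-0.88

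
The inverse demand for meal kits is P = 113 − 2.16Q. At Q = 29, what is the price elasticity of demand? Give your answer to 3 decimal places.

-0.804

At Q = 29, P = 113 − 2.16(29) = 50.36.
dP/dQ = −2.16, so dQ/dP = 1/(−2.16) = -0.463.
ε = (dQ/dP)(P/Q) = (-0.463)(50.36/29).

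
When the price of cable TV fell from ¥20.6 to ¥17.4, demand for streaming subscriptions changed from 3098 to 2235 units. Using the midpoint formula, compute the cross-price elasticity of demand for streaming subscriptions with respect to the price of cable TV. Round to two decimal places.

ΔQ_x = 2235 − 3098 = -863; ΔP_y = 17.4 − 20.6 = -3.2.
Midpoints: P̄_y = 19.00, Q̄_x = 2666.5.
ε_xy = (ΔQ_x/ΔP_y)(P̄_y/Q̄_x) = (-863/-3.2)(19.00/2666.5).

1.92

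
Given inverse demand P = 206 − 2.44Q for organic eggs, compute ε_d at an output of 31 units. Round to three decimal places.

At Q = 31, P = 206 − 2.44(31) = 130.36.
dP/dQ = −2.44, so dQ/dP = 1/(−2.44) = -0.410.
ε = (dQ/dP)(P/Q) = (-0.410)(130.36/31).

-1.723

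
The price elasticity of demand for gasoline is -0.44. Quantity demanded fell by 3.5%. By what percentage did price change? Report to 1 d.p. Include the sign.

8.0%

%ΔP ≈ %ΔQ / ε = (-3.5%)/(-0.44) = 7.95%.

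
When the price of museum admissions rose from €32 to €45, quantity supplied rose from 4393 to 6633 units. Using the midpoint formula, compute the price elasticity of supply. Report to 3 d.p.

1.203

ΔQ = 6633 − 4393 = 2240; ΔP = 45 − 32 = 13.
Midpoints: P̄ = 38.50, Q̄ = 5513.0.
ε_s = (ΔQ/ΔP)(P̄/Q̄) = (2240/13)(38.50/5513.0).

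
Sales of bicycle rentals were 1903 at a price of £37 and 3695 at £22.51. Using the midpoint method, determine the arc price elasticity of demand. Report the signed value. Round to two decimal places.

ΔQ = 3695 − 1903 = 1792; ΔP = 22.51 − 37 = -14.49.
Midpoints: P̄ = 29.76, Q̄ = 2799.0.
ε = (ΔQ/ΔP)(P̄/Q̄) = (1792/-14.49)(29.76/2799.0).

-1.31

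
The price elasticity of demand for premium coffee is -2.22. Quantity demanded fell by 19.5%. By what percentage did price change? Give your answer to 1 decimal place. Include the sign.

%ΔP ≈ %ΔQ / ε = (-19.5%)/(-2.22) = 8.78%.

8.8%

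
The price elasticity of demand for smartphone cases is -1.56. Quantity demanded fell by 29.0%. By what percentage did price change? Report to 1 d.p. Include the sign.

%ΔP ≈ %ΔQ / ε = (-29.0%)/(-1.56) = 18.59%.

18.6%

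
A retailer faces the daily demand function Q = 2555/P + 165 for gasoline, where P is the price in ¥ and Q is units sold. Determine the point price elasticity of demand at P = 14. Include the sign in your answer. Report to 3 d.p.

-0.525

At P = 14, Q = 347.500.
dQ/dP = −2555/P² = -13.036.
ε = (dQ/dP)(P/Q) = (-13.036)(14/347.500).
|ε| < 1, so demand is inelastic at this price.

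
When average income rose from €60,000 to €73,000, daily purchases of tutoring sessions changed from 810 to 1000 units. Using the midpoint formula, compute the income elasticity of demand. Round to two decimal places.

ΔQ = 190, ΔI = 13000. Midpoints: Ī = 66,500, Q̄ = 905.0.
ε_I = (ΔQ/ΔI)(Ī/Q̄) = (190/13000)(66500/905.0).
ε_I > 0, so the good is normal.

1.07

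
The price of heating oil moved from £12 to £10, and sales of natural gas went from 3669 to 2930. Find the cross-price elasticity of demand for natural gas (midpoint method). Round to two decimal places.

1.23

ΔQ_x = 2930 − 3669 = -739; ΔP_y = 10 − 12 = -2.
Midpoints: P̄_y = 11.00, Q̄_x = 3299.5.
ε_xy = (ΔQ_x/ΔP_y)(P̄_y/Q̄_x) = (-739/-2)(11.00/3299.5).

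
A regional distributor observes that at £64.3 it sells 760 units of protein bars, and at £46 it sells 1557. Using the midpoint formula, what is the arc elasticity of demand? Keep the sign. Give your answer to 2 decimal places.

ΔQ = 1557 − 760 = 797; ΔP = 46 − 64.3 = -18.3.
Midpoints: P̄ = 55.15, Q̄ = 1158.5.
ε = (ΔQ/ΔP)(P̄/Q̄) = (797/-18.3)(55.15/1158.5).

-2.07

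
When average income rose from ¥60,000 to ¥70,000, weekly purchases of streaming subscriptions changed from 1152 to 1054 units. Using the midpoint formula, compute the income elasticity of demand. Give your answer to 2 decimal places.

ΔQ = -98, ΔI = 10000. Midpoints: Ī = 65,000, Q̄ = 1103.0.
ε_I = (ΔQ/ΔI)(Ī/Q̄) = (-98/10000)(65000/1103.0).

-0.58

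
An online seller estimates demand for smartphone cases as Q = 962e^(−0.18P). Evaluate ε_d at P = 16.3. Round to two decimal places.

-2.93

At P = 16.3, Q = 51.163.
dQ/dP = −0.18·962e^(−0.18P) = −0.18Q = -9.209.
ε = (dQ/dP)(P/Q) = (-9.209)(16.3/51.163).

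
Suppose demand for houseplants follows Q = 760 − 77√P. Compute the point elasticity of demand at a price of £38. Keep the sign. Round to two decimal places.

At P = 38, Q = 285.340.
dQ/dP = −77/(2√P) = -6.246.
ε = (dQ/dP)(P/Q) = (-6.246)(38/285.340).

-0.83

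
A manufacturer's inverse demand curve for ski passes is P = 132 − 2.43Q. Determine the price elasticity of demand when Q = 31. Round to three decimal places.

-0.752

At Q = 31, P = 132 − 2.43(31) = 56.67.
dP/dQ = −2.43, so dQ/dP = 1/(−2.43) = -0.412.
ε = (dQ/dP)(P/Q) = (-0.412)(56.67/31).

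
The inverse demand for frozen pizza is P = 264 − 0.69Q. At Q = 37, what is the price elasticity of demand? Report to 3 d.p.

-9.341

At Q = 37, P = 264 − 0.69(37) = 238.47.
dP/dQ = −0.69, so dQ/dP = 1/(−0.69) = -1.449.
ε = (dQ/dP)(P/Q) = (-1.449)(238.47/37).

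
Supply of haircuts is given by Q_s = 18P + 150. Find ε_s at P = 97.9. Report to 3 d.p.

0.922

At P = 97.9, Q_s = 1912.20.
dQ_s/dP = 18.
ε_s = (dQ_s/dP)(P/Q_s) = (18)(97.9/1912.20).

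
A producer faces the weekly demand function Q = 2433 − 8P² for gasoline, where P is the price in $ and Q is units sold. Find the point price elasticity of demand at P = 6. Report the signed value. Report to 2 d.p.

At P = 6, Q = 2145.
dQ/dP = −16P = -96.
ε = (dQ/dP)(P/Q) = (-96)(6/2145).
|ε| < 1, so demand is inelastic at this price.

-0.27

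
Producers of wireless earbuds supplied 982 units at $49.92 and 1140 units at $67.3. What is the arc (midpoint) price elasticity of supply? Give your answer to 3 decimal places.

ΔQ = 1140 − 982 = 158; ΔP = 67.3 − 49.92 = 17.38.
Midpoints: P̄ = 58.61, Q̄ = 1061.0.
ε_s = (ΔQ/ΔP)(P̄/Q̄) = (158/17.38)(58.61/1061.0).

0.502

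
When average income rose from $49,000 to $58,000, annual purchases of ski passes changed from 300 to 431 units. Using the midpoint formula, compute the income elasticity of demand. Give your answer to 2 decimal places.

2.13

ΔQ = 131, ΔI = 9000. Midpoints: Ī = 53,500, Q̄ = 365.5.
ε_I = (ΔQ/ΔI)(Ī/Q̄) = (131/9000)(53500/365.5).
ε_I > 0, so the good is normal.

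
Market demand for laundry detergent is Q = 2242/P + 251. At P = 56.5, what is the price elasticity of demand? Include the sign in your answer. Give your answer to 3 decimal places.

At P = 56.5, Q = 290.681.
dQ/dP = −2242/P² = -0.702.
ε = (dQ/dP)(P/Q) = (-0.702)(56.5/290.681).

-0.137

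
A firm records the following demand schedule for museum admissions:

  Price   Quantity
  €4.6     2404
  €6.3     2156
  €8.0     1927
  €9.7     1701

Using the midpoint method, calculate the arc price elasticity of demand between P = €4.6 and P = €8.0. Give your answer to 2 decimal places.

At P = 4.6, Q = 2404; at P = 8.0, Q = 1927.
ΔQ = -477, ΔP = 3.4. Midpoints: P̄ = 6.30, Q̄ = 2165.5.
ε = (ΔQ/ΔP)(P̄/Q̄) = (-477/3.4)(6.30/2165.5).

-0.41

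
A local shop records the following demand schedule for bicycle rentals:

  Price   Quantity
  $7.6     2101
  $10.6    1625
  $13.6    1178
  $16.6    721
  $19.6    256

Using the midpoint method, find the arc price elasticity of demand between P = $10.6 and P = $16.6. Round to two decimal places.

At P = 10.6, Q = 1625; at P = 16.6, Q = 721.
ΔQ = -904, ΔP = 6.0. Midpoints: P̄ = 13.60, Q̄ = 1173.0.
ε = (ΔQ/ΔP)(P̄/Q̄) = (-904/6.0)(13.60/1173.0).

-1.75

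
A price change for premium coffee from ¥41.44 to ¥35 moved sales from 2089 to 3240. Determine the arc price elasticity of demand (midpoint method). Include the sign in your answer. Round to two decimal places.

-2.56

ΔQ = 3240 − 2089 = 1151; ΔP = 35 − 41.44 = -6.44.
Midpoints: P̄ = 38.22, Q̄ = 2664.5.
ε = (ΔQ/ΔP)(P̄/Q̄) = (1151/-6.44)(38.22/2664.5).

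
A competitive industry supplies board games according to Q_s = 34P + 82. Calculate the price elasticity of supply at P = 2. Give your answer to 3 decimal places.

0.453

At P = 2, Q_s = 150.
dQ_s/dP = 34.
ε_s = (dQ_s/dP)(P/Q_s) = (34)(2/150).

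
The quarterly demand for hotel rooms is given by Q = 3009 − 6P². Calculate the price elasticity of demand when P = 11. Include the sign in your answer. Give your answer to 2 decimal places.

At P = 11, Q = 2283.
dQ/dP = −12P = -132.
ε = (dQ/dP)(P/Q) = (-132)(11/2283).

-0.64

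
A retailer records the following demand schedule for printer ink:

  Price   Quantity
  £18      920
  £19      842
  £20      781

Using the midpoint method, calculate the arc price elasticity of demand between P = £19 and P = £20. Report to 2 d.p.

At P = 19, Q = 842; at P = 20, Q = 781.
ΔQ = -61, ΔP = 1. Midpoints: P̄ = 19.50, Q̄ = 811.5.
ε = (ΔQ/ΔP)(P̄/Q̄) = (-61/1)(19.50/811.5).

-1.47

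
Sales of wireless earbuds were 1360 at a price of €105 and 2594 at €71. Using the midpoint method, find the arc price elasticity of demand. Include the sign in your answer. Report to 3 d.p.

-1.616

ΔQ = 2594 − 1360 = 1234; ΔP = 71 − 105 = -34.
Midpoints: P̄ = 88.00, Q̄ = 1977.0.
ε = (ΔQ/ΔP)(P̄/Q̄) = (1234/-34)(88.00/1977.0).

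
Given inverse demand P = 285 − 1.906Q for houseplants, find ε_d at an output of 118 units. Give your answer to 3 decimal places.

-0.267

At Q = 118, P = 285 − 1.906(118) = 60.09.
dP/dQ = −1.906, so dQ/dP = 1/(−1.906) = -0.525.
ε = (dQ/dP)(P/Q) = (-0.525)(60.09/118).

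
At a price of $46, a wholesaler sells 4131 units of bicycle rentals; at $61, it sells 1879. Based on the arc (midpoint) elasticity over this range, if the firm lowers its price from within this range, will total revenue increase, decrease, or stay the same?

Arc ε = (-2252/15)(53.50/3005.0) ≈ -2.673.
|ε| = 2.67 > 1, so demand is elastic. A price cut therefore raises total revenue.

increase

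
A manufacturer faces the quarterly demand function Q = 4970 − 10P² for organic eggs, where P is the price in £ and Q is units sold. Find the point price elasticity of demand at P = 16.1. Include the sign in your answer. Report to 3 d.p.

-2.180

At P = 16.1, Q = 2377.900.
dQ/dP = −20P = -322.
ε = (dQ/dP)(P/Q) = (-322)(16.1/2377.900).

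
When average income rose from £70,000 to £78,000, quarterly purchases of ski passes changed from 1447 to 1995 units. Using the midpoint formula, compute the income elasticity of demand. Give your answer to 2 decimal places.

ΔQ = 548, ΔI = 8000. Midpoints: Ī = 74,000, Q̄ = 1721.0.
ε_I = (ΔQ/ΔI)(Ī/Q̄) = (548/8000)(74000/1721.0).

2.95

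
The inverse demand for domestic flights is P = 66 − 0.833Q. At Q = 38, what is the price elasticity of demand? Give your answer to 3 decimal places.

At Q = 38, P = 66 − 0.833(38) = 34.35.
dP/dQ = −0.833, so dQ/dP = 1/(−0.833) = -1.200.
ε = (dQ/dP)(P/Q) = (-1.200)(34.35/38).

-1.085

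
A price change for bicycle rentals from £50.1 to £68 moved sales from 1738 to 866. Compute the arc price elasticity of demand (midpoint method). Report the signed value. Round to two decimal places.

-2.21

ΔQ = 866 − 1738 = -872; ΔP = 68 − 50.1 = 17.9.
Midpoints: P̄ = 59.05, Q̄ = 1302.0.
ε = (ΔQ/ΔP)(P̄/Q̄) = (-872/17.9)(59.05/1302.0).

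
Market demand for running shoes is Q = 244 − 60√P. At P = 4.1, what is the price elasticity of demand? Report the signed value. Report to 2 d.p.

At P = 4.1, Q = 122.509.
dQ/dP = −60/(2√P) = -14.816.
ε = (dQ/dP)(P/Q) = (-14.816)(4.1/122.509).

-0.50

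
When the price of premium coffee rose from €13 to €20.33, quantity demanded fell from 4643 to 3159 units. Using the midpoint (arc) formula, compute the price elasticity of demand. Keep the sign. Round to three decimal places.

-0.865

ΔQ = 3159 − 4643 = -1484; ΔP = 20.33 − 13 = 7.33.
Midpoints: P̄ = 16.66, Q̄ = 3901.0.
ε = (ΔQ/ΔP)(P̄/Q̄) = (-1484/7.33)(16.66/3901.0).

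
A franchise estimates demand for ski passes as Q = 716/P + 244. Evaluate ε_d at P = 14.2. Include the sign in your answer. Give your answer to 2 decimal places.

At P = 14.2, Q = 294.423.
dQ/dP = −716/P² = -3.551.
ε = (dQ/dP)(P/Q) = (-3.551)(14.2/294.423).
|ε| < 1, so demand is inelastic at this price.

-0.17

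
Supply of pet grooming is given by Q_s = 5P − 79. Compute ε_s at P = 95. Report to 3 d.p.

1.199

At P = 95, Q_s = 396.
dQ_s/dP = 5.
ε_s = (dQ_s/dP)(P/Q_s) = (5)(95/396).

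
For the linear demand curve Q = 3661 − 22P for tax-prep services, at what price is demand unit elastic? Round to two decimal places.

For linear demand Q = a − bP, ε = −bP/(a − bP). |ε| = 1 when bP = a − bP, i.e. P = a/(2b).
P = 3661/(2·22) = 3661/44 = 83.2045.

83.20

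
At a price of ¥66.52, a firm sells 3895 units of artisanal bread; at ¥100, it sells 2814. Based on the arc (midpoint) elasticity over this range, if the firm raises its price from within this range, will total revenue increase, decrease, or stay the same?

increase

Arc ε = (-1081/33.48)(83.26/3354.5) ≈ -0.801.
|ε| = 0.80 < 1, so demand is inelastic. A price rise therefore raises total revenue.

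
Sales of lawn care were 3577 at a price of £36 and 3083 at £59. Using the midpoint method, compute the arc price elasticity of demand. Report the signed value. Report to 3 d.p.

ΔQ = 3083 − 3577 = -494; ΔP = 59 − 36 = 23.
Midpoints: P̄ = 47.50, Q̄ = 3330.0.
ε = (ΔQ/ΔP)(P̄/Q̄) = (-494/23)(47.50/3330.0).

-0.306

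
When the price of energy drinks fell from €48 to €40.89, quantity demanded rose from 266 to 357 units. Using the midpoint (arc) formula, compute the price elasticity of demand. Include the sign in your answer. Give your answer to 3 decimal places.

-1.826

ΔQ = 357 − 266 = 91; ΔP = 40.89 − 48 = -7.11.
Midpoints: P̄ = 44.45, Q̄ = 311.5.
ε = (ΔQ/ΔP)(P̄/Q̄) = (91/-7.11)(44.45/311.5).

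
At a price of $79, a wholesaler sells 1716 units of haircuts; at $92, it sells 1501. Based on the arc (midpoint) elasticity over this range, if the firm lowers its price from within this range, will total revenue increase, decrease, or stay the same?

decrease

Arc ε = (-215/13)(85.50/1608.5) ≈ -0.879.
|ε| = 0.88 < 1, so demand is inelastic. A price cut therefore reduces total revenue.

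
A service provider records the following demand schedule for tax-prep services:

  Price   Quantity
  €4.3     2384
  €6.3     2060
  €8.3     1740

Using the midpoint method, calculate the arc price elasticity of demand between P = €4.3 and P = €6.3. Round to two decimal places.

At P = 4.3, Q = 2384; at P = 6.3, Q = 2060.
ΔQ = -324, ΔP = 2.0. Midpoints: P̄ = 5.30, Q̄ = 2222.0.
ε = (ΔQ/ΔP)(P̄/Q̄) = (-324/2.0)(5.30/2222.0).

-0.39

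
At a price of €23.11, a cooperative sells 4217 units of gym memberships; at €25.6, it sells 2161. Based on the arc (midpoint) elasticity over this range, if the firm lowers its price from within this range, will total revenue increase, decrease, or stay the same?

increase

Arc ε = (-2056/2.49)(24.36/3189.0) ≈ -6.306.
|ε| = 6.31 > 1, so demand is elastic. A price cut therefore raises total revenue.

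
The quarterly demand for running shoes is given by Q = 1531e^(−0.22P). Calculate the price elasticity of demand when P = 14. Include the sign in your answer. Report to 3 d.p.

At P = 14, Q = 70.364.
dQ/dP = −0.22·1531e^(−0.22P) = −0.22Q = -15.480.
ε = (dQ/dP)(P/Q) = (-15.480)(14/70.364).

-3.080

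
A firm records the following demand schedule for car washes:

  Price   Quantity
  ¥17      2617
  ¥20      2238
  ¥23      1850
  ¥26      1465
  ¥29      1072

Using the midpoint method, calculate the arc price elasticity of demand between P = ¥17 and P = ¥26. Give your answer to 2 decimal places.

At P = 17, Q = 2617; at P = 26, Q = 1465.
ΔQ = -1152, ΔP = 9. Midpoints: P̄ = 21.50, Q̄ = 2041.0.
ε = (ΔQ/ΔP)(P̄/Q̄) = (-1152/9)(21.50/2041.0).

-1.35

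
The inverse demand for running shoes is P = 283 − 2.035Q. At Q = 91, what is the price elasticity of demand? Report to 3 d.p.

At Q = 91, P = 283 − 2.035(91) = 97.81.
dP/dQ = −2.035, so dQ/dP = 1/(−2.035) = -0.491.
ε = (dQ/dP)(P/Q) = (-0.491)(97.81/91).

-0.528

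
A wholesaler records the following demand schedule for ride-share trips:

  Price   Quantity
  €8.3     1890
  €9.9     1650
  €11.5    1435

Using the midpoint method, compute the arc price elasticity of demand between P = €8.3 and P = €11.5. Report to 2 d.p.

-0.85

At P = 8.3, Q = 1890; at P = 11.5, Q = 1435.
ΔQ = -455, ΔP = 3.2. Midpoints: P̄ = 9.90, Q̄ = 1662.5.
ε = (ΔQ/ΔP)(P̄/Q̄) = (-455/3.2)(9.90/1662.5).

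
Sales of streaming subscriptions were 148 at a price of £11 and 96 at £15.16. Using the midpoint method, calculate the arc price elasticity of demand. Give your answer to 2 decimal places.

ΔQ = 96 − 148 = -52; ΔP = 15.16 − 11 = 4.16.
Midpoints: P̄ = 13.08, Q̄ = 122.0.
ε = (ΔQ/ΔP)(P̄/Q̄) = (-52/4.16)(13.08/122.0).

-1.34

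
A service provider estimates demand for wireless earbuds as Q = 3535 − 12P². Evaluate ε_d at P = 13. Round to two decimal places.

At P = 13, Q = 1507.
dQ/dP = −24P = -312.
ε = (dQ/dP)(P/Q) = (-312)(13/1507).

-2.69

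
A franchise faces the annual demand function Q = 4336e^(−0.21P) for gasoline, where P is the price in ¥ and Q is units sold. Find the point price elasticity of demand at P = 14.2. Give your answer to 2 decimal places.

At P = 14.2, Q = 219.798.
dQ/dP = −0.21·4336e^(−0.21P) = −0.21Q = -46.158.
ε = (dQ/dP)(P/Q) = (-46.158)(14.2/219.798).
|ε| > 1, so demand is elastic at this price.

-2.98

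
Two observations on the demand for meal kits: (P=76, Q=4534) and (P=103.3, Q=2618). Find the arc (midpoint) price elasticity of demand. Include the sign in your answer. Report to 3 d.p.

ΔQ = 2618 − 4534 = -1916; ΔP = 103.3 − 76 = 27.3.
Midpoints: P̄ = 89.65, Q̄ = 3576.0.
ε = (ΔQ/ΔP)(P̄/Q̄) = (-1916/27.3)(89.65/3576.0).

-1.759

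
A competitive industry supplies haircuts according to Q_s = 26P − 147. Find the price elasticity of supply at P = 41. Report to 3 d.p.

At P = 41, Q_s = 919.
dQ_s/dP = 26.
ε_s = (dQ_s/dP)(P/Q_s) = (26)(41/919).

1.160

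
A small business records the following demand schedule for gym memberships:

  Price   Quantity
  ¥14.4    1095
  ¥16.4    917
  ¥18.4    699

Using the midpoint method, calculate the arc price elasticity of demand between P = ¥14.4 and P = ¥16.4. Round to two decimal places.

-1.36

At P = 14.4, Q = 1095; at P = 16.4, Q = 917.
ΔQ = -178, ΔP = 2.0. Midpoints: P̄ = 15.40, Q̄ = 1006.0.
ε = (ΔQ/ΔP)(P̄/Q̄) = (-178/2.0)(15.40/1006.0).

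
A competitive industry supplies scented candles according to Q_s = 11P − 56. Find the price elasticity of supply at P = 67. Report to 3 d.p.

At P = 67, Q_s = 681.
dQ_s/dP = 11.
ε_s = (dQ_s/dP)(P/Q_s) = (11)(67/681).

1.082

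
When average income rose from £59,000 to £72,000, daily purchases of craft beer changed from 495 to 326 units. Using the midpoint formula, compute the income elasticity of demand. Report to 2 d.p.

ΔQ = -169, ΔI = 13000. Midpoints: Ī = 65,500, Q̄ = 410.5.
ε_I = (ΔQ/ΔI)(Ī/Q̄) = (-169/13000)(65500/410.5).

-2.07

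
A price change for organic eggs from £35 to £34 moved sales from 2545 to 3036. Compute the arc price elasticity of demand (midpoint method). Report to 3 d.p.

ΔQ = 3036 − 2545 = 491; ΔP = 34 − 35 = -1.
Midpoints: P̄ = 34.50, Q̄ = 2790.5.
ε = (ΔQ/ΔP)(P̄/Q̄) = (491/-1)(34.50/2790.5).

-6.070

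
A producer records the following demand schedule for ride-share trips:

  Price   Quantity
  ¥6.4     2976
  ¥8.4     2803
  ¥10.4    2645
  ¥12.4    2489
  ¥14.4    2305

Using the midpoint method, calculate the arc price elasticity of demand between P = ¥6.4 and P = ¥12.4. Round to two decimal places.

-0.28

At P = 6.4, Q = 2976; at P = 12.4, Q = 2489.
ΔQ = -487, ΔP = 6.0. Midpoints: P̄ = 9.40, Q̄ = 2732.5.
ε = (ΔQ/ΔP)(P̄/Q̄) = (-487/6.0)(9.40/2732.5).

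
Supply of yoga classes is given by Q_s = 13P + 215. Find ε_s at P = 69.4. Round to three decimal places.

0.808

At P = 69.4, Q_s = 1117.20.
dQ_s/dP = 13.
ε_s = (dQ_s/dP)(P/Q_s) = (13)(69.4/1117.20).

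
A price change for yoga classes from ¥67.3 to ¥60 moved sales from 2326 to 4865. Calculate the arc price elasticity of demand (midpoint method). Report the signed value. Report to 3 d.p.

ΔQ = 4865 − 2326 = 2539; ΔP = 60 − 67.3 = -7.3.
Midpoints: P̄ = 63.65, Q̄ = 3595.5.
ε = (ΔQ/ΔP)(P̄/Q̄) = (2539/-7.3)(63.65/3595.5).

-6.157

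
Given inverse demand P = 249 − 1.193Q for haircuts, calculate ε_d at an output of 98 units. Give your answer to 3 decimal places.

At Q = 98, P = 249 − 1.193(98) = 132.09.
dP/dQ = −1.193, so dQ/dP = 1/(−1.193) = -0.838.
ε = (dQ/dP)(P/Q) = (-0.838)(132.09/98).

-1.130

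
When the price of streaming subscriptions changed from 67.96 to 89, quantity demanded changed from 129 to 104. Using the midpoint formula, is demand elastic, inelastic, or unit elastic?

inelastic

Arc ε ≈ -0.800.
|ε| = 0.80 < 1.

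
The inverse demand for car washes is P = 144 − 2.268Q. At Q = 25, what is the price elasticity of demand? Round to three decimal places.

-1.540

At Q = 25, P = 144 − 2.268(25) = 87.30.
dP/dQ = −2.268, so dQ/dP = 1/(−2.268) = -0.441.
ε = (dQ/dP)(P/Q) = (-0.441)(87.30/25).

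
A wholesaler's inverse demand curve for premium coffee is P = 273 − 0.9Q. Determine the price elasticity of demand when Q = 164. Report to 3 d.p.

At Q = 164, P = 273 − 0.9(164) = 125.40.
dP/dQ = −0.9, so dQ/dP = 1/(−0.9) = -1.111.
ε = (dQ/dP)(P/Q) = (-1.111)(125.40/164).

-0.850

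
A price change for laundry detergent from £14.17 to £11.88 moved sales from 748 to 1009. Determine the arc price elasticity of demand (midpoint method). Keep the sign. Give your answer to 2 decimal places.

-1.69

ΔQ = 1009 − 748 = 261; ΔP = 11.88 − 14.17 = -2.29.
Midpoints: P̄ = 13.03, Q̄ = 878.5.
ε = (ΔQ/ΔP)(P̄/Q̄) = (261/-2.29)(13.03/878.5).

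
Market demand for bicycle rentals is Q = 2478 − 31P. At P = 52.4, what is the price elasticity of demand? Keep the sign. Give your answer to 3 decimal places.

-1.903

At P = 52.4, Q = 853.600.
dQ/dP = −31.
ε = (dQ/dP)(P/Q) = (-31)(52.4/853.600).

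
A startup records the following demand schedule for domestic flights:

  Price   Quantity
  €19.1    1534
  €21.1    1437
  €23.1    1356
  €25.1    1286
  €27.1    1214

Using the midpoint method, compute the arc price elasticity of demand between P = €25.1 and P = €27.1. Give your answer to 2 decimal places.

-0.75

At P = 25.1, Q = 1286; at P = 27.1, Q = 1214.
ΔQ = -72, ΔP = 2.0. Midpoints: P̄ = 26.10, Q̄ = 1250.0.
ε = (ΔQ/ΔP)(P̄/Q̄) = (-72/2.0)(26.10/1250.0).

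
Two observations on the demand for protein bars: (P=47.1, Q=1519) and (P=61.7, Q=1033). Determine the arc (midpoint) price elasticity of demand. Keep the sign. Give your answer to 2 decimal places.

-1.42

ΔQ = 1033 − 1519 = -486; ΔP = 61.7 − 47.1 = 14.6.
Midpoints: P̄ = 54.40, Q̄ = 1276.0.
ε = (ΔQ/ΔP)(P̄/Q̄) = (-486/14.6)(54.40/1276.0).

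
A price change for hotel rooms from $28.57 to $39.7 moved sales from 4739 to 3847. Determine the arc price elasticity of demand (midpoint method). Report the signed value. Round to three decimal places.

-0.637

ΔQ = 3847 − 4739 = -892; ΔP = 39.7 − 28.57 = 11.13.
Midpoints: P̄ = 34.14, Q̄ = 4293.0.
ε = (ΔQ/ΔP)(P̄/Q̄) = (-892/11.13)(34.14/4293.0).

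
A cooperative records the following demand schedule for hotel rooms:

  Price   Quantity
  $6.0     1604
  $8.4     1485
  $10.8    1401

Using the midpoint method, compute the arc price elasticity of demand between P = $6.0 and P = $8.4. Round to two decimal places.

At P = 6.0, Q = 1604; at P = 8.4, Q = 1485.
ΔQ = -119, ΔP = 2.4. Midpoints: P̄ = 7.20, Q̄ = 1544.5.
ε = (ΔQ/ΔP)(P̄/Q̄) = (-119/2.4)(7.20/1544.5).

-0.23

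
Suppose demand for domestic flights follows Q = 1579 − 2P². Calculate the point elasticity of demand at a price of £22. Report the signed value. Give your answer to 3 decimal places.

At P = 22, Q = 611.
dQ/dP = −4P = -88.
ε = (dQ/dP)(P/Q) = (-88)(22/611).
|ε| > 1, so demand is elastic at this price.

-3.169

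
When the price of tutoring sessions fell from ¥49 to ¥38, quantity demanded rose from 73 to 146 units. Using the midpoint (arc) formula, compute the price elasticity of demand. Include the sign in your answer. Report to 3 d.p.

-2.636

ΔQ = 146 − 73 = 73; ΔP = 38 − 49 = -11.
Midpoints: P̄ = 43.50, Q̄ = 109.5.
ε = (ΔQ/ΔP)(P̄/Q̄) = (73/-11)(43.50/109.5).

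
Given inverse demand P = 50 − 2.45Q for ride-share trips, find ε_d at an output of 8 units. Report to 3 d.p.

-1.551

At Q = 8, P = 50 − 2.45(8) = 30.40.
dP/dQ = −2.45, so dQ/dP = 1/(−2.45) = -0.408.
ε = (dQ/dP)(P/Q) = (-0.408)(30.40/8).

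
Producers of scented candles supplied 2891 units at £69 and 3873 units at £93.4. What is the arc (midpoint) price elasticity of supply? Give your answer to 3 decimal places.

ΔQ = 3873 − 2891 = 982; ΔP = 93.4 − 69 = 24.4.
Midpoints: P̄ = 81.20, Q̄ = 3382.0.
ε_s = (ΔQ/ΔP)(P̄/Q̄) = (982/24.4)(81.20/3382.0).

0.966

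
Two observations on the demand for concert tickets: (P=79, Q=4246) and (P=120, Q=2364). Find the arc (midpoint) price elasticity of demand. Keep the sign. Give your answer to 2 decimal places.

ΔQ = 2364 − 4246 = -1882; ΔP = 120 − 79 = 41.
Midpoints: P̄ = 99.50, Q̄ = 3305.0.
ε = (ΔQ/ΔP)(P̄/Q̄) = (-1882/41)(99.50/3305.0).

-1.38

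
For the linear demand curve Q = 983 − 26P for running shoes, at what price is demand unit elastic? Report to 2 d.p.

18.90

For linear demand Q = a − bP, ε = −bP/(a − bP). |ε| = 1 when bP = a − bP, i.e. P = a/(2b).
P = 983/(2·26) = 983/52 = 18.9038.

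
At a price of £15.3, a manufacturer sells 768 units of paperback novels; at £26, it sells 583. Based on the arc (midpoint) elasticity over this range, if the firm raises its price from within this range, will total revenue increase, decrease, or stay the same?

increase

Arc ε = (-185/10.7)(20.65/675.5) ≈ -0.529.
|ε| = 0.53 < 1, so demand is inelastic. A price rise therefore raises total revenue.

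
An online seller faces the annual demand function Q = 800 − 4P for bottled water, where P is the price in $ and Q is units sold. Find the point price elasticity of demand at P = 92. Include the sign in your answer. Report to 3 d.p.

-0.852

At P = 92, Q = 432.
dQ/dP = −4.
ε = (dQ/dP)(P/Q) = (-4)(92/432).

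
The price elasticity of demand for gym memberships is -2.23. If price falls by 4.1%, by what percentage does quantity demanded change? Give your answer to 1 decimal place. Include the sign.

%ΔQ ≈ ε × %ΔP = (-2.23)(-4.1%) = 9.14%.

9.1%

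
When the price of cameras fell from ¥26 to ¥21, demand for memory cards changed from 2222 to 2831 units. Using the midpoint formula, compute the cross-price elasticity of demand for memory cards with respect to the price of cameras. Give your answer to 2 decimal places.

-1.13

ΔQ_x = 2831 − 2222 = 609; ΔP_y = 21 − 26 = -5.
Midpoints: P̄_y = 23.50, Q̄_x = 2526.5.
ε_xy = (ΔQ_x/ΔP_y)(P̄_y/Q̄_x) = (609/-5)(23.50/2526.5).
ε_xy < 0, so the goods are complements.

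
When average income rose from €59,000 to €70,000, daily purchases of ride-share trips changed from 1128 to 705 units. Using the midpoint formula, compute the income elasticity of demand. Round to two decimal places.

ΔQ = -423, ΔI = 11000. Midpoints: Ī = 64,500, Q̄ = 916.5.
ε_I = (ΔQ/ΔI)(Ī/Q̄) = (-423/11000)(64500/916.5).

-2.71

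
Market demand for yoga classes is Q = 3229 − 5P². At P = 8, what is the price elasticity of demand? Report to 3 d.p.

At P = 8, Q = 2909.
dQ/dP = −10P = -80.
ε = (dQ/dP)(P/Q) = (-80)(8/2909).

-0.220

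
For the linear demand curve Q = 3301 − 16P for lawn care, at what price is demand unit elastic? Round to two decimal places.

103.16

For linear demand Q = a − bP, ε = −bP/(a − bP). |ε| = 1 when bP = a − bP, i.e. P = a/(2b).
P = 3301/(2·16) = 3301/32 = 103.1562.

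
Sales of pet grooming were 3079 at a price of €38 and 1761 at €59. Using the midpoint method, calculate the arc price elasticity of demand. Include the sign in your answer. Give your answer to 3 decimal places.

-1.258

ΔQ = 1761 − 3079 = -1318; ΔP = 59 − 38 = 21.
Midpoints: P̄ = 48.50, Q̄ = 2420.0.
ε = (ΔQ/ΔP)(P̄/Q̄) = (-1318/21)(48.50/2420.0).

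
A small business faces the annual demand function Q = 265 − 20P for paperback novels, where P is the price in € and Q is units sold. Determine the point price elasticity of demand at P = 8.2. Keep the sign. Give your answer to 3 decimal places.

-1.624

At P = 8.2, Q = 101.
dQ/dP = −20.
ε = (dQ/dP)(P/Q) = (-20)(8.2/101).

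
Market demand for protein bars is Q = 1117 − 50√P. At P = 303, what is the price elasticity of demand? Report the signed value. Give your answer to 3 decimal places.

At P = 303, Q = 246.655.
dQ/dP = −50/(2√P) = -1.436.
ε = (dQ/dP)(P/Q) = (-1.436)(303/246.655).
|ε| > 1, so demand is elastic at this price.

-1.764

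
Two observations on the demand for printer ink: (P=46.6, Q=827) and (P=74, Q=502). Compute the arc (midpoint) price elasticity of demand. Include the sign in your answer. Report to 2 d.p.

ΔQ = 502 − 827 = -325; ΔP = 74 − 46.6 = 27.4.
Midpoints: P̄ = 60.30, Q̄ = 664.5.
ε = (ΔQ/ΔP)(P̄/Q̄) = (-325/27.4)(60.30/664.5).

-1.08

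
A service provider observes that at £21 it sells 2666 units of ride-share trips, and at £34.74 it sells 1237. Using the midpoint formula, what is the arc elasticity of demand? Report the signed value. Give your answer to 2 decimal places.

-1.49

ΔQ = 1237 − 2666 = -1429; ΔP = 34.74 − 21 = 13.74.
Midpoints: P̄ = 27.87, Q̄ = 1951.5.
ε = (ΔQ/ΔP)(P̄/Q̄) = (-1429/13.74)(27.87/1951.5).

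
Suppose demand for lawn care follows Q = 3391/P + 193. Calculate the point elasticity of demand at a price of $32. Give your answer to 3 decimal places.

-0.354

At P = 32, Q = 298.969.
dQ/dP = −3391/P² = -3.312.
ε = (dQ/dP)(P/Q) = (-3.312)(32/298.969).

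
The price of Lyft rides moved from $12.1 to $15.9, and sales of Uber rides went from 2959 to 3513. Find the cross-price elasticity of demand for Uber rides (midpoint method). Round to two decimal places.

0.63

ΔQ_x = 3513 − 2959 = 554; ΔP_y = 15.9 − 12.1 = 3.8.
Midpoints: P̄_y = 14.00, Q̄_x = 3236.0.
ε_xy = (ΔQ_x/ΔP_y)(P̄_y/Q̄_x) = (554/3.8)(14.00/3236.0).
ε_xy > 0, so the goods are substitutes.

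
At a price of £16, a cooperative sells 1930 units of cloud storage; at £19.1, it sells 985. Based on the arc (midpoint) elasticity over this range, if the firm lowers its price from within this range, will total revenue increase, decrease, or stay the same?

Arc ε = (-945/3.1)(17.55/1457.5) ≈ -3.671.
|ε| = 3.67 > 1, so demand is elastic. A price cut therefore raises total revenue.

increase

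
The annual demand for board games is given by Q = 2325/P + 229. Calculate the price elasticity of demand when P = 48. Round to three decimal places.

-0.175

At P = 48, Q = 277.438.
dQ/dP = −2325/P² = -1.009.
ε = (dQ/dP)(P/Q) = (-1.009)(48/277.438).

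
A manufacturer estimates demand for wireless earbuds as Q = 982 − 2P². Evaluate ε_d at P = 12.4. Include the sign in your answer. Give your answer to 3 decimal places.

-0.912

At P = 12.4, Q = 674.480.
dQ/dP = −4P = -49.600.
ε = (dQ/dP)(P/Q) = (-49.600)(12.4/674.480).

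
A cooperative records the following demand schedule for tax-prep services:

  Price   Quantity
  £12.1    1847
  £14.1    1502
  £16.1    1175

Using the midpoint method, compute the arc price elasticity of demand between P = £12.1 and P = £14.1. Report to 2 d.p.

At P = 12.1, Q = 1847; at P = 14.1, Q = 1502.
ΔQ = -345, ΔP = 2.0. Midpoints: P̄ = 13.10, Q̄ = 1674.5.
ε = (ΔQ/ΔP)(P̄/Q̄) = (-345/2.0)(13.10/1674.5).

-1.35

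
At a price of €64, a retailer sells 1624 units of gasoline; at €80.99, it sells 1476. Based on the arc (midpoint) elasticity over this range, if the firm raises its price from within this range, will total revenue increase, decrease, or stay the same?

increase

Arc ε = (-148/16.99)(72.50/1550.0) ≈ -0.407.
|ε| = 0.41 < 1, so demand is inelastic. A price rise therefore raises total revenue.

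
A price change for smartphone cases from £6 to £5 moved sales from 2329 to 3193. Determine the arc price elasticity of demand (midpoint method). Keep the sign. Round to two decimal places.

ΔQ = 3193 − 2329 = 864; ΔP = 5 − 6 = -1.
Midpoints: P̄ = 5.50, Q̄ = 2761.0.
ε = (ΔQ/ΔP)(P̄/Q̄) = (864/-1)(5.50/2761.0).

-1.72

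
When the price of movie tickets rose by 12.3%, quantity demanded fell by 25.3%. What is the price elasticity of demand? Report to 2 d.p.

ε = %ΔQ / %ΔP = (-25.3)/(12.3) = -2.057.

-2.06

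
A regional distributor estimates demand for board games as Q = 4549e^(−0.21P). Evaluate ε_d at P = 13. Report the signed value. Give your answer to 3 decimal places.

-2.730

At P = 13, Q = 296.683.
dQ/dP = −0.21·4549e^(−0.21P) = −0.21Q = -62.303.
ε = (dQ/dP)(P/Q) = (-62.303)(13/296.683).
|ε| > 1, so demand is elastic at this price.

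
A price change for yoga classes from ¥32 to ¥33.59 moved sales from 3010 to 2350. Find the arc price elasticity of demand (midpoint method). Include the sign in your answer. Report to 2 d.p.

-5.08

ΔQ = 2350 − 3010 = -660; ΔP = 33.59 − 32 = 1.59.
Midpoints: P̄ = 32.80, Q̄ = 2680.0.
ε = (ΔQ/ΔP)(P̄/Q̄) = (-660/1.59)(32.80/2680.0).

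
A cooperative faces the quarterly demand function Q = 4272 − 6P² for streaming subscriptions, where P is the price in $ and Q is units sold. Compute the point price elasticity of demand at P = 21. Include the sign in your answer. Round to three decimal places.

-3.255

At P = 21, Q = 1626.
dQ/dP = −12P = -252.
ε = (dQ/dP)(P/Q) = (-252)(21/1626).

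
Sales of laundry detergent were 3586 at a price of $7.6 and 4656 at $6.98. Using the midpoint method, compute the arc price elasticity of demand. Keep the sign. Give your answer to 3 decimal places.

-3.053

ΔQ = 4656 − 3586 = 1070; ΔP = 6.98 − 7.6 = -0.62.
Midpoints: P̄ = 7.29, Q̄ = 4121.0.
ε = (ΔQ/ΔP)(P̄/Q̄) = (1070/-0.62)(7.29/4121.0).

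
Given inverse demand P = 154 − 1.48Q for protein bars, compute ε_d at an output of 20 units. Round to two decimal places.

At Q = 20, P = 154 − 1.48(20) = 124.40.
dP/dQ = −1.48, so dQ/dP = 1/(−1.48) = -0.676.
ε = (dQ/dP)(P/Q) = (-0.676)(124.40/20).

-4.20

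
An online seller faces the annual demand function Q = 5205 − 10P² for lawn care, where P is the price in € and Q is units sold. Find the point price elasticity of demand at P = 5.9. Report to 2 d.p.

-0.14

At P = 5.9, Q = 4856.900.
dQ/dP = −20P = -118.
ε = (dQ/dP)(P/Q) = (-118)(5.9/4856.900).
|ε| < 1, so demand is inelastic at this price.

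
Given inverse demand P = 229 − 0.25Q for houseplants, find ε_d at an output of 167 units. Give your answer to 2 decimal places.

At Q = 167, P = 229 − 0.25(167) = 187.25.
dP/dQ = −0.25, so dQ/dP = 1/(−0.25) = -4.000.
ε = (dQ/dP)(P/Q) = (-4.000)(187.25/167).

-4.49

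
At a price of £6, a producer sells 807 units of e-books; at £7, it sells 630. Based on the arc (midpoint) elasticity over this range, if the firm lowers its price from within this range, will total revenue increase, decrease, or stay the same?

increase

Arc ε = (-177/1)(6.50/718.5) ≈ -1.601.
|ε| = 1.60 > 1, so demand is elastic. A price cut therefore raises total revenue.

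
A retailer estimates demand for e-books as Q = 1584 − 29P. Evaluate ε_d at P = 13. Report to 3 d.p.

-0.312

At P = 13, Q = 1207.
dQ/dP = −29.
ε = (dQ/dP)(P/Q) = (-29)(13/1207).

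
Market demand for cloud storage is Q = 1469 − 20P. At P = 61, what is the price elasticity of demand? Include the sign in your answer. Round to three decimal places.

-4.900

At P = 61, Q = 249.
dQ/dP = −20.
ε = (dQ/dP)(P/Q) = (-20)(61/249).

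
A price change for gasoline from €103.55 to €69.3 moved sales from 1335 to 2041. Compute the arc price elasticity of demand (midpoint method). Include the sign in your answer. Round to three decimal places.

-1.055

ΔQ = 2041 − 1335 = 706; ΔP = 69.3 − 103.55 = -34.25.
Midpoints: P̄ = 86.42, Q̄ = 1688.0.
ε = (ΔQ/ΔP)(P̄/Q̄) = (706/-34.25)(86.42/1688.0).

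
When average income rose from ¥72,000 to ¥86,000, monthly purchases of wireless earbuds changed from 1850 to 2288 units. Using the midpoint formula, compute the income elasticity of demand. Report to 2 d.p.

ΔQ = 438, ΔI = 14000. Midpoints: Ī = 79,000, Q̄ = 2069.0.
ε_I = (ΔQ/ΔI)(Ī/Q̄) = (438/14000)(79000/2069.0).
ε_I > 0, so the good is normal.

1.19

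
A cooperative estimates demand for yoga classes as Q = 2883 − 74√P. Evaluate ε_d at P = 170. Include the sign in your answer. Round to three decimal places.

-0.252

At P = 170, Q = 1918.158.
dQ/dP = −74/(2√P) = -2.838.
ε = (dQ/dP)(P/Q) = (-2.838)(170/1918.158).
|ε| < 1, so demand is inelastic at this price.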